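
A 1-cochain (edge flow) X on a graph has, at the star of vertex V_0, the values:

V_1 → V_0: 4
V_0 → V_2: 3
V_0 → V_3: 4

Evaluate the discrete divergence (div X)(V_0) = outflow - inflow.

Divergence = sum of outgoing flows = (-4) + 3 + 4 = 3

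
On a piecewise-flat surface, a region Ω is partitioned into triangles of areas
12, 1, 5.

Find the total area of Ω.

12 + 1 + 5 = 18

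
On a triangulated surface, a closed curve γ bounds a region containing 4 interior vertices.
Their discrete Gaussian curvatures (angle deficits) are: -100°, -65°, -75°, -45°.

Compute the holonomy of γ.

Holonomy = total enclosed curvature = (-100°) + (-65°) + (-75°) + (-45°) = -285°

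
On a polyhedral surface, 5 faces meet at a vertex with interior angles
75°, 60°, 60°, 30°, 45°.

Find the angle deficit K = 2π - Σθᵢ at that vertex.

Sum of angles = 270°. K = 360° - 270° = 90° = π/2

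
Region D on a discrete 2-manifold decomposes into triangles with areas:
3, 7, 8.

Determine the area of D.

3 + 7 + 8 = 18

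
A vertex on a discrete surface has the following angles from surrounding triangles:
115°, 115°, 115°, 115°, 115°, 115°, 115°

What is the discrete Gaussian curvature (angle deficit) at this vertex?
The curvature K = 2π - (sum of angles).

Sum of angles = 805°. K = 360° - 805° = -445°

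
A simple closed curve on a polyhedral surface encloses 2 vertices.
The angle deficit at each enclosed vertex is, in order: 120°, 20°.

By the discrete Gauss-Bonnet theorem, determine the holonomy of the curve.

Holonomy = total enclosed curvature = 120° + 20° = 140°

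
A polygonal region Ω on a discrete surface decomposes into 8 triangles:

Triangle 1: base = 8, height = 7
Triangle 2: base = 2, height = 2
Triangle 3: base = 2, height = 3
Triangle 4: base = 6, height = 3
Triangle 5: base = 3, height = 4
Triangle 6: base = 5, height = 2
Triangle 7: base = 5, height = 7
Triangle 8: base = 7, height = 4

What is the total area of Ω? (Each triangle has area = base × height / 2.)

(1/2)×8×7 + (1/2)×2×2 + (1/2)×2×3 + (1/2)×6×3 + (1/2)×3×4 + (1/2)×5×2 + (1/2)×5×7 + (1/2)×7×4 = 84.5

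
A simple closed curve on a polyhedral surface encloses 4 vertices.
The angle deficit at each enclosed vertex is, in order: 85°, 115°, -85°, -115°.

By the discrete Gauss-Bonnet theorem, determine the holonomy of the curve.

Holonomy = total enclosed curvature = 85° + 115° + (-85°) + (-115°) = 0°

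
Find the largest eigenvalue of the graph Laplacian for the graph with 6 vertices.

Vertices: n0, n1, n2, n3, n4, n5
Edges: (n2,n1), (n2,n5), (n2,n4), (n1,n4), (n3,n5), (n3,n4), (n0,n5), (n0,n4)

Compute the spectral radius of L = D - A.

Degrees: deg(n0) = 2, deg(n1) = 2, deg(n2) = 3, deg(n3) = 2, deg(n4) = 4, deg(n5) = 3.
L = D − A with rows/columns ordered (n0, n1, n2, n3, n4, n5):
  [ 2,  0,  0,  0, -1, -1]
  [ 0,  2, -1,  0, -1,  0]
  [ 0, -1,  3,  0, -1, -1]
  [ 0,  0,  0,  2, -1, -1]
  [-1, -1, -1, -1,  4,  0]
  [-1,  0, -1, -1,  0,  3]
Characteristic polynomial: det(λI − L) = λ(λ² − 7λ + 8)(λ − 2)(λ − 3)(λ − 4).
Roots: λ = 0; (λ² − 7λ + 8) = 0 ⇒ λ = (7 ± √17)/2 ≈ 1.4384, 5.5616; (λ − 2) = 0 ⇒ λ = 2; (λ − 3) = 0 ⇒ λ = 3; (λ − 4) = 0 ⇒ λ = 4.
(Check: the roots sum (with multiplicity) to 16, matching trace L = Σdeg = 2·8 = 16.)
Laplacian eigenvalues: [0.0, 1.4384, 2.0, 3.0, 4.0, 5.5616]. Largest eigenvalue (spectral radius) = 5.5616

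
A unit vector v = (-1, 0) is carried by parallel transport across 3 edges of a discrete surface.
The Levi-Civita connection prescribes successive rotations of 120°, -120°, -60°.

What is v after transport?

Total rotation: 120° + (-120°) + (-60°) = -60°. Final vector: (-0.5000, 0.8660)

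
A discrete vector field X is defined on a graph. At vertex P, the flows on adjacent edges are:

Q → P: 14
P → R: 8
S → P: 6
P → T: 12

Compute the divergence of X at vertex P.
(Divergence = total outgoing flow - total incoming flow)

Divergence = sum of outgoing flows = (-14) + 8 + (-6) + 12 = 0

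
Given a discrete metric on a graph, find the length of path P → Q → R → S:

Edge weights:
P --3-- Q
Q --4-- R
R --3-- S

Arc length = 3 + 4 + 3 = 10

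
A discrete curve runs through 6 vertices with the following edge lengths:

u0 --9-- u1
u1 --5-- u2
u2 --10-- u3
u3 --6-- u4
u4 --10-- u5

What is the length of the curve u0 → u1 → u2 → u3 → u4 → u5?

Arc length = 9 + 5 + 10 + 6 + 10 = 40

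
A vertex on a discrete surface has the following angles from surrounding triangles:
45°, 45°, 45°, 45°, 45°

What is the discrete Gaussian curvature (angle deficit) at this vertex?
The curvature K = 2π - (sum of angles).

Sum of angles = 225°. K = 360° - 225° = 135° = 3π/4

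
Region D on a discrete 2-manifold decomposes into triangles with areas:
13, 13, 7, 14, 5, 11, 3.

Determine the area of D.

13 + 13 + 7 + 14 + 5 + 11 + 3 = 66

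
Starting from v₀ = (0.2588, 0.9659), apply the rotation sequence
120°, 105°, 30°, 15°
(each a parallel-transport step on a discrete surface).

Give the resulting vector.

Total rotation: 120° + 105° + 30° + 15° = 270° ≡ -90° (mod 360°). Final vector: (0.9659, -0.2588)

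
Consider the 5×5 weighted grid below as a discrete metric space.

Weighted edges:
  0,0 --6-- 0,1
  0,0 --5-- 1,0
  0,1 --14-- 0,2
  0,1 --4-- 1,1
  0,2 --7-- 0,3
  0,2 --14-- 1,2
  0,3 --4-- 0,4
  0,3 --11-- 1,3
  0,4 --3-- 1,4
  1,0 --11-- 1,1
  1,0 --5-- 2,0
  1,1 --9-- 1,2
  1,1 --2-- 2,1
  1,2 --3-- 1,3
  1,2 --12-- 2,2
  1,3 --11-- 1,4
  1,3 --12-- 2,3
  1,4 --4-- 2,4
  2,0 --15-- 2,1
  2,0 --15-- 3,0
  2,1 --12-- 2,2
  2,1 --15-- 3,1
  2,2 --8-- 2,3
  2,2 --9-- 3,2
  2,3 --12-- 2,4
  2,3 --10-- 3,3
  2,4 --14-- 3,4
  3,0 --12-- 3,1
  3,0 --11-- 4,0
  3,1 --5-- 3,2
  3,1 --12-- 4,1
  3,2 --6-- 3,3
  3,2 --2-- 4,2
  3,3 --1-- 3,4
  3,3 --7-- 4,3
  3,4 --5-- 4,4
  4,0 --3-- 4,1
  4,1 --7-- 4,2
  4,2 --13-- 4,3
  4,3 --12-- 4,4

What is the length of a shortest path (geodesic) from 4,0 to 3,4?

Shortest path: 4,0 → 4,1 → 4,2 → 3,2 → 3,3 → 3,4, total weight = 19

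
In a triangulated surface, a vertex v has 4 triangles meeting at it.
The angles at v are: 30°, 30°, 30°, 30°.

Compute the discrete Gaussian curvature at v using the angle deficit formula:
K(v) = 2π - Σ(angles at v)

Sum of angles = 120°. K = 360° - 120° = 240°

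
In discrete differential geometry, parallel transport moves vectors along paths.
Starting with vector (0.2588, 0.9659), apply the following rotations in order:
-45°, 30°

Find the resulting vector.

Total rotation: (-45°) + 30° = -15°. Final vector: (0.5000, 0.8660)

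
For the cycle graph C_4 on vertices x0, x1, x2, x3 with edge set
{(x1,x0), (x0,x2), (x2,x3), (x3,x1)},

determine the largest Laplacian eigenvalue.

The cycle graph C_n has Laplacian eigenvalues λ_k = 2 − 2cos(2πk/n), k = 0, 1, …, n−1. Here n = 4:
k=0: 2 − 2cos(0) = 0.0; k=1: 2 − 2cos(π/2) = 2.0; k=2: 2 − 2cos(π) = 4.0; k=3: 2 − 2cos(3π/2) = 2.0.
Laplacian eigenvalues: [0.0, 2.0, 2.0, 4.0]. Largest eigenvalue (spectral radius) = 4.0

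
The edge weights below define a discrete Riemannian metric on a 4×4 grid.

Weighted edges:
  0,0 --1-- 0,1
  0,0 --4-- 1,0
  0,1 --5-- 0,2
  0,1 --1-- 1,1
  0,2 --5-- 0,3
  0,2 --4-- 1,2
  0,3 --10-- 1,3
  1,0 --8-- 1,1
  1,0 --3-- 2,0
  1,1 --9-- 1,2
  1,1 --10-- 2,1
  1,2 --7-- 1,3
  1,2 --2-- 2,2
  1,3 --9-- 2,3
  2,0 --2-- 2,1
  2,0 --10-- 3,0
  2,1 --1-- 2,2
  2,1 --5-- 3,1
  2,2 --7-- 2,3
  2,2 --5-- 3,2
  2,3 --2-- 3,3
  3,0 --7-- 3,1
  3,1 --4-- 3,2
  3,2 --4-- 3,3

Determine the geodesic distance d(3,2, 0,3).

Shortest path: 3,2 → 2,2 → 1,2 → 0,2 → 0,3, total weight = 16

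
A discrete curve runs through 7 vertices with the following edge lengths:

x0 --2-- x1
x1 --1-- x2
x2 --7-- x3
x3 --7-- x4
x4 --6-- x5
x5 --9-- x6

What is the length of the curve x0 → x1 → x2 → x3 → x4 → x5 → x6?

Arc length = 2 + 1 + 7 + 7 + 6 + 9 = 32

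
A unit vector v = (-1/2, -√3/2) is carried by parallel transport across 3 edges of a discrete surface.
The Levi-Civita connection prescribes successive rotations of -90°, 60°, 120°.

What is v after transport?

Total rotation: (-90°) + 60° + 120° = 90°. Final vector: (0.8660, -0.5000)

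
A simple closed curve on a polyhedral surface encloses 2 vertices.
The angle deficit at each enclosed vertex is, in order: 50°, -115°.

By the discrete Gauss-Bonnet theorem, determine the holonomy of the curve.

Holonomy = total enclosed curvature = 50° + (-115°) = -65°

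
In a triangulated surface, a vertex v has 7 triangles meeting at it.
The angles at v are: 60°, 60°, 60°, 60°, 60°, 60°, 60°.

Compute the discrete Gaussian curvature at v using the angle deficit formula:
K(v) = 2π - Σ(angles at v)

Sum of angles = 420°. K = 360° - 420° = -60° = -π/3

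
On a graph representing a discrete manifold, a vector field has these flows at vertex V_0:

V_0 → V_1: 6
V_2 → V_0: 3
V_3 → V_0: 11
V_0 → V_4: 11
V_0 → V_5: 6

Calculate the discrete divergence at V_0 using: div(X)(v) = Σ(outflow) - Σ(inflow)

Divergence = sum of outgoing flows = 6 + (-3) + (-11) + 11 + 6 = 9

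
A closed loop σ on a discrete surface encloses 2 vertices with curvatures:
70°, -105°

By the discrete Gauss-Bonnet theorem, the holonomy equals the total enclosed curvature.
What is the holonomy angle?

Holonomy = total enclosed curvature = 70° + (-105°) = -35°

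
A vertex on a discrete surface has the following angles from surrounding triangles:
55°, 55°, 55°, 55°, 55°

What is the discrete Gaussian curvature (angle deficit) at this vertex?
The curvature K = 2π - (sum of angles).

Sum of angles = 275°. K = 360° - 275° = 85° = 17π/36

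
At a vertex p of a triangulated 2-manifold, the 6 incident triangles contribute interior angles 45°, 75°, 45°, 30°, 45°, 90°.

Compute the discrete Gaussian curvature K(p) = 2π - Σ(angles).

Sum of angles = 330°. K = 360° - 330° = 30°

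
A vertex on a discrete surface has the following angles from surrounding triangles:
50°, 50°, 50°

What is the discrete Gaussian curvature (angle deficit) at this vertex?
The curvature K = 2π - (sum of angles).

Sum of angles = 150°. K = 360° - 150° = 210°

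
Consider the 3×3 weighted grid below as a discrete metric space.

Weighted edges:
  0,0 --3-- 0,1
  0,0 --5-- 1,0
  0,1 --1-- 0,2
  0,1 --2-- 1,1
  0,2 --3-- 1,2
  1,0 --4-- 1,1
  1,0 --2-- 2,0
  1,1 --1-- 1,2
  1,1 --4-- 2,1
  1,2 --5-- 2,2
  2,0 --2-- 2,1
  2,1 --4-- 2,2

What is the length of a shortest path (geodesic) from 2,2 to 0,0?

Shortest path: 2,2 → 1,2 → 1,1 → 0,1 → 0,0, total weight = 11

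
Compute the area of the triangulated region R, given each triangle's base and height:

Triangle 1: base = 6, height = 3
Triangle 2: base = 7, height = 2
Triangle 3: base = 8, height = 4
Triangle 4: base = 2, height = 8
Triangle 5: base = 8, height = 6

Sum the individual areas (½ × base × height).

(1/2)×6×3 + (1/2)×7×2 + (1/2)×8×4 + (1/2)×2×8 + (1/2)×8×6 = 64.0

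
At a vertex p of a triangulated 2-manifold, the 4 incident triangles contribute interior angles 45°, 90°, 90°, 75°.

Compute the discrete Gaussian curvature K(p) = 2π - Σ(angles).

Sum of angles = 300°. K = 360° - 300° = 60° = π/3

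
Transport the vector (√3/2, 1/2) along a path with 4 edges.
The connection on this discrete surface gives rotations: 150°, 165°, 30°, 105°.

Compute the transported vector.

Total rotation: 150° + 165° + 30° + 105° = 450° ≡ 90° (mod 360°). Final vector: (-0.5000, 0.8660)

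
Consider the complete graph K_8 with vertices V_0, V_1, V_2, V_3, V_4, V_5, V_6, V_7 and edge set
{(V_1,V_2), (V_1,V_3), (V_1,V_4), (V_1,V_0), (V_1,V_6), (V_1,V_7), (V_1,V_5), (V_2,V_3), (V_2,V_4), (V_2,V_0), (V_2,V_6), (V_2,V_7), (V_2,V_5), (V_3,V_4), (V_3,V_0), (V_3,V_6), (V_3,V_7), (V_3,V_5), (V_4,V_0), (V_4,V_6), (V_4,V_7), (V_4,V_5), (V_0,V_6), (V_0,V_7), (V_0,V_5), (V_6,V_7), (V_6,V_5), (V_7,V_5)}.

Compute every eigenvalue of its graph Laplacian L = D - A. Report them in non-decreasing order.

For the complete graph K_n, L = nI − J (J = all-ones matrix). J has eigenvalues n (once, eigenvector 𝟙) and 0 (multiplicity n−1), so L has eigenvalues 0 (once) and n (multiplicity n−1). Here n = 8: eigenvalue 0 once and 8 with multiplicity 7.
Laplacian eigenvalues (increasing order): [0.0, 8.0, 8.0, 8.0, 8.0, 8.0, 8.0, 8.0]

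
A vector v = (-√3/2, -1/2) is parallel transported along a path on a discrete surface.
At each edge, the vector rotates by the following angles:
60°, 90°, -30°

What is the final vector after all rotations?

Total rotation: 60° + 90° + (-30°) = 120°. Final vector: (0.8660, -0.5000)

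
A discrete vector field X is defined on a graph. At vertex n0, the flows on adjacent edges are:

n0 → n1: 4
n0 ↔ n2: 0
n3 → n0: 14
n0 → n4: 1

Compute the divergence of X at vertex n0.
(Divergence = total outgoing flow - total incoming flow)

Divergence = sum of outgoing flows = 4 + 0 + (-14) + 1 = -9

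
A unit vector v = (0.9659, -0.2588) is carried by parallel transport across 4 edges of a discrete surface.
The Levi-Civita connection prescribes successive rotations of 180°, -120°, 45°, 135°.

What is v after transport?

Total rotation: 180° + (-120°) + 45° + 135° = 240° ≡ -120° (mod 360°). Final vector: (-0.7071, -0.7071)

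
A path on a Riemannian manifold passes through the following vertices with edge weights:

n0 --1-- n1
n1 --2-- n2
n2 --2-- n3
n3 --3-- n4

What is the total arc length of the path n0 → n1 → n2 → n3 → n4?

Arc length = 1 + 2 + 2 + 3 = 8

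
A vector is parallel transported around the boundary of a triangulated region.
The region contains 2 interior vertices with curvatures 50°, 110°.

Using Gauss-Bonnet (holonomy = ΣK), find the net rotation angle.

Holonomy = total enclosed curvature = 50° + 110° = 160°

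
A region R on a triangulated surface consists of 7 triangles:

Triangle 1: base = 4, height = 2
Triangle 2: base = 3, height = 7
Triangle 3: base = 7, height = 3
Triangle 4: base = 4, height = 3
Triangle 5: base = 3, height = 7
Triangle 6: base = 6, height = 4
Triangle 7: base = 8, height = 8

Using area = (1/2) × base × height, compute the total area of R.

(1/2)×4×2 + (1/2)×3×7 + (1/2)×7×3 + (1/2)×4×3 + (1/2)×3×7 + (1/2)×6×4 + (1/2)×8×8 = 85.5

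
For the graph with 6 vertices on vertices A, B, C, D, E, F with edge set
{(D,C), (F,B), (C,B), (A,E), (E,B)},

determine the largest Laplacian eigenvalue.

Degrees: deg(A) = 1, deg(B) = 3, deg(C) = 2, deg(D) = 1, deg(E) = 2, deg(F) = 1.
L = D − A with rows/columns ordered (A, B, C, D, E, F):
  [ 1,  0,  0,  0, -1,  0]
  [ 0,  3, -1,  0, -1, -1]
  [ 0, -1,  2, -1,  0,  0]
  [ 0,  0, -1,  1,  0,  0]
  [-1, -1,  0,  0,  2,  0]
  [ 0, -1,  0,  0,  0,  1]
Characteristic polynomial: det(λI − L) = λ(λ² − 3λ + 1)(λ² − 5λ + 3)(λ − 2).
Roots: λ = 0; (λ² − 3λ + 1) = 0 ⇒ λ = (3 ± √5)/2 ≈ 0.382, 2.618; (λ² − 5λ + 3) = 0 ⇒ λ = (5 ± √13)/2 ≈ 0.6972, 4.3028; (λ − 2) = 0 ⇒ λ = 2.
(Check: the roots sum (with multiplicity) to 10, matching trace L = Σdeg = 2·5 = 10.)
Laplacian eigenvalues: [0.0, 0.382, 0.6972, 2.0, 2.618, 4.3028]. Largest eigenvalue (spectral radius) = 4.3028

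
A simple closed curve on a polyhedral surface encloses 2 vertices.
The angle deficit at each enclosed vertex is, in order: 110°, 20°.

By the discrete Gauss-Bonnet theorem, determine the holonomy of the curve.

Holonomy = total enclosed curvature = 110° + 20° = 130°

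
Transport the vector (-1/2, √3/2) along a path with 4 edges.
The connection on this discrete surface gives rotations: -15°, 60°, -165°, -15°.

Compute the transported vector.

Total rotation: (-15°) + 60° + (-165°) + (-15°) = -135°. Final vector: (0.9659, -0.2588)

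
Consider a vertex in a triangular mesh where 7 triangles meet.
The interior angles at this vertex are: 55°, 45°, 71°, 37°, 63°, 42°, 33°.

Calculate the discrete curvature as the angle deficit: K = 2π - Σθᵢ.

Sum of angles = 346°. K = 360° - 346° = 14° = 7π/90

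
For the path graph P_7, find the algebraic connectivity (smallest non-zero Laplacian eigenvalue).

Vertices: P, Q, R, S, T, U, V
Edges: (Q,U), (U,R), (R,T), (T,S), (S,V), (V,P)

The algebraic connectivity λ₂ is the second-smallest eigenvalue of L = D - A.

The path graph P_n has Laplacian eigenvalues λ_k = 2 − 2cos(kπ/n), k = 0, 1, …, n−1. Here n = 7:
k=0: 2 − 2cos(0) = 0.0; k=1: 2 − 2cos(π/7) = 0.1981; k=2: 2 − 2cos(2π/7) = 0.753; k=3: 2 − 2cos(3π/7) = 1.555; k=4: 2 − 2cos(4π/7) = 2.445; k=5: 2 − 2cos(5π/7) = 3.247; k=6: 2 − 2cos(6π/7) = 3.8019.
Laplacian eigenvalues: [0.0, 0.1981, 0.753, 1.555, 2.445, 3.247, 3.8019]. Algebraic connectivity (smallest non-zero eigenvalue) = 0.1981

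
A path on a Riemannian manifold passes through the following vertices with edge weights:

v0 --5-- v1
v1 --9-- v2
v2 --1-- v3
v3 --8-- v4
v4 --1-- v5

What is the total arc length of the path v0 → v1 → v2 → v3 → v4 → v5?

Arc length = 5 + 9 + 1 + 8 + 1 = 24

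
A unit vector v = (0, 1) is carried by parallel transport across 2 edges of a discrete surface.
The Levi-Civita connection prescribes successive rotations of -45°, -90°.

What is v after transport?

Total rotation: (-45°) + (-90°) = -135°. Final vector: (0.7071, -0.7071)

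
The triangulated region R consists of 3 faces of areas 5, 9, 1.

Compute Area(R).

5 + 9 + 1 = 15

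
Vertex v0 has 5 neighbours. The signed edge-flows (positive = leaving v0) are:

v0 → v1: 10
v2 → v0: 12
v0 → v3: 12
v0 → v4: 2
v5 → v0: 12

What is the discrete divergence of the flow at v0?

Divergence = sum of outgoing flows = 10 + (-12) + 12 + 2 + (-12) = 0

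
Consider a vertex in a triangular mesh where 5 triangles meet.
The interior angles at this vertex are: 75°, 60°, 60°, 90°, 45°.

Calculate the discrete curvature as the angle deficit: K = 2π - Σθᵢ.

Sum of angles = 330°. K = 360° - 330° = 30°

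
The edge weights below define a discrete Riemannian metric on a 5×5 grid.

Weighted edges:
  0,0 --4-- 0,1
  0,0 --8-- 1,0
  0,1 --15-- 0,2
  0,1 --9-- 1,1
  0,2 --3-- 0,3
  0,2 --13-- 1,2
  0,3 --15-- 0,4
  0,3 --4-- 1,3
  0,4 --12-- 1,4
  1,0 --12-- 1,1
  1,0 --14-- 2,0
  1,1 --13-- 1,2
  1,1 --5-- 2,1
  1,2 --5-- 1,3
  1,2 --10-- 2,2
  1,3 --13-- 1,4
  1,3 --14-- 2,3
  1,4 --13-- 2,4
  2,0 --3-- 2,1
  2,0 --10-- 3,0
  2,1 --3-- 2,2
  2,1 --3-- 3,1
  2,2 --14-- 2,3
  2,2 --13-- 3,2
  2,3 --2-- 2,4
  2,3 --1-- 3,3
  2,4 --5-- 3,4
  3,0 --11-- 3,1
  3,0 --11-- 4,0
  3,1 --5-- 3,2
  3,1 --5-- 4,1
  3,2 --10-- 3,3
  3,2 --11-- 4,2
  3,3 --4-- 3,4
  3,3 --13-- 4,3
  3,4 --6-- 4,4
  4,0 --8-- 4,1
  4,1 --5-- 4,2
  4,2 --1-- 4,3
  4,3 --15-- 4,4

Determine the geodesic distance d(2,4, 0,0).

Shortest path: 2,4 → 2,3 → 2,2 → 2,1 → 1,1 → 0,1 → 0,0, total weight = 37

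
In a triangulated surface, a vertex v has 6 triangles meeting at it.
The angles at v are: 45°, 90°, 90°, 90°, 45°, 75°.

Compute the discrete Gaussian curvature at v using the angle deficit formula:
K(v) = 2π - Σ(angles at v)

Sum of angles = 435°. K = 360° - 435° = -75° = -5π/12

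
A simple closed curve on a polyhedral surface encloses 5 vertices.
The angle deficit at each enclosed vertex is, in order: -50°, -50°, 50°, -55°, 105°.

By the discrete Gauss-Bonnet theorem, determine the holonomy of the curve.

Holonomy = total enclosed curvature = (-50°) + (-50°) + 50° + (-55°) + 105° = 0°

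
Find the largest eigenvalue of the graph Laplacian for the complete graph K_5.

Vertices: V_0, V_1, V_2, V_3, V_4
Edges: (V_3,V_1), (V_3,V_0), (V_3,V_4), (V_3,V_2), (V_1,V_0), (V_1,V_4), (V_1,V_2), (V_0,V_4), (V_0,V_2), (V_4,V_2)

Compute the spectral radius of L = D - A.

For the complete graph K_n, L = nI − J (J = all-ones matrix). J has eigenvalues n (once, eigenvector 𝟙) and 0 (multiplicity n−1), so L has eigenvalues 0 (once) and n (multiplicity n−1). Here n = 5: eigenvalue 0 once and 5 with multiplicity 4.
Laplacian eigenvalues: [0.0, 5.0, 5.0, 5.0, 5.0]. Largest eigenvalue (spectral radius) = 5.0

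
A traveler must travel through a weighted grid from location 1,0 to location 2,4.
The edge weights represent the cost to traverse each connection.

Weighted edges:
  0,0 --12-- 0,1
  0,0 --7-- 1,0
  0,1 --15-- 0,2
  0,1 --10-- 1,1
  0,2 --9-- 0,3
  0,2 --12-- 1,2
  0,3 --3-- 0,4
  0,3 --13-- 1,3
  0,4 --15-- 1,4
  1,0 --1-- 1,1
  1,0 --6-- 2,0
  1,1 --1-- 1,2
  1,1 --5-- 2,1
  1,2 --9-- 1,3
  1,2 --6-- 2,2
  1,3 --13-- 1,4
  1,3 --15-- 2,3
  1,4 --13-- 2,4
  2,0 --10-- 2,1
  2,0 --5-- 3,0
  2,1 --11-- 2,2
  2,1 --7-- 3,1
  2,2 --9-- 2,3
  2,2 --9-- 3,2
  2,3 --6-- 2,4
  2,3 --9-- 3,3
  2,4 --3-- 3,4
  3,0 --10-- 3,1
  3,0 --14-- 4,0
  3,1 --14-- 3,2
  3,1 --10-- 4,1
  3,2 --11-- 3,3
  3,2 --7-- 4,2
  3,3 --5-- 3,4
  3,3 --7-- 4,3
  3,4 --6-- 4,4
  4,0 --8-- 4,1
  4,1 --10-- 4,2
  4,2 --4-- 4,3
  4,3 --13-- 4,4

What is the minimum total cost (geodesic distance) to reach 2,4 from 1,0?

Shortest path: 1,0 → 1,1 → 1,2 → 2,2 → 2,3 → 2,4, total weight = 23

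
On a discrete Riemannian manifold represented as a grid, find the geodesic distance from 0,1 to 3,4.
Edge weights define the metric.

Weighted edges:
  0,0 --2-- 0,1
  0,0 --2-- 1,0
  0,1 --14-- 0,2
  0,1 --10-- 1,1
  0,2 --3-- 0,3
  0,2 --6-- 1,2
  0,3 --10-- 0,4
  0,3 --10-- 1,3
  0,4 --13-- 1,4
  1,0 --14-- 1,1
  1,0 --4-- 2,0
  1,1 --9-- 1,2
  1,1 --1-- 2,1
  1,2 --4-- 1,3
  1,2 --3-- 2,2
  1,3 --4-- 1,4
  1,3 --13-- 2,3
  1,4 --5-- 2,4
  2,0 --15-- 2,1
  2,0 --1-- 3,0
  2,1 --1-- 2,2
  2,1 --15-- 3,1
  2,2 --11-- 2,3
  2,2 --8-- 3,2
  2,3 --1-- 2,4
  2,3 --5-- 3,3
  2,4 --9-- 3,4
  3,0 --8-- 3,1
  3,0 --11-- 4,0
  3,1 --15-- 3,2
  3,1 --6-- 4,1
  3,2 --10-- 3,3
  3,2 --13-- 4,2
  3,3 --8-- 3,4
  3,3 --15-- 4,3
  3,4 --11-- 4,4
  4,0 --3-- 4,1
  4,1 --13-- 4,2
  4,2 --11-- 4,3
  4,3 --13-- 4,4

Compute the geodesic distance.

Shortest path: 0,1 → 1,1 → 2,1 → 2,2 → 2,3 → 2,4 → 3,4, total weight = 33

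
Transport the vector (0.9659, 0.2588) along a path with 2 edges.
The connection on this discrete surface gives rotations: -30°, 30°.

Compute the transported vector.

Total rotation: (-30°) + 30° = 0°. Final vector: (0.9659, 0.2588)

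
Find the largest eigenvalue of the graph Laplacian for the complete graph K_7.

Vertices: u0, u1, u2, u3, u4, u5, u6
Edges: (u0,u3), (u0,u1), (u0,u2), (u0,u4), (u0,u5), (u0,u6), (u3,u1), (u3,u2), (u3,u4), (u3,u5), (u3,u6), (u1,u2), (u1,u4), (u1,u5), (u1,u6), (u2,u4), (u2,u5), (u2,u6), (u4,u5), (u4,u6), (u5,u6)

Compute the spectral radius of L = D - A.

For the complete graph K_n, L = nI − J (J = all-ones matrix). J has eigenvalues n (once, eigenvector 𝟙) and 0 (multiplicity n−1), so L has eigenvalues 0 (once) and n (multiplicity n−1). Here n = 7: eigenvalue 0 once and 7 with multiplicity 6.
Laplacian eigenvalues: [0.0, 7.0, 7.0, 7.0, 7.0, 7.0, 7.0]. Largest eigenvalue (spectral radius) = 7.0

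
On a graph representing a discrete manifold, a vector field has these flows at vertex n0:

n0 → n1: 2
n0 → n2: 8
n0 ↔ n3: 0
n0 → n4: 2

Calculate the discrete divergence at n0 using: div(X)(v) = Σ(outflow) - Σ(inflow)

Divergence = sum of outgoing flows = 2 + 8 + 0 + 2 = 12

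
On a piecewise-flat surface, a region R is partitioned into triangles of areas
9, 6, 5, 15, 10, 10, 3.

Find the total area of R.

9 + 6 + 5 + 15 + 10 + 10 + 3 = 58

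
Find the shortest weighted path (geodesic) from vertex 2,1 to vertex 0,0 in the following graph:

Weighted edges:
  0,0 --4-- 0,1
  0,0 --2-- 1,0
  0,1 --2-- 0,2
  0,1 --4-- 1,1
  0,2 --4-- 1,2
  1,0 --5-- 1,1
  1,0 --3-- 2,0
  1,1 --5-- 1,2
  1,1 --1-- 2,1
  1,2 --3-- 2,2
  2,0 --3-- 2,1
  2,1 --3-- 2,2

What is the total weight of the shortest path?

Shortest path: 2,1 → 1,1 → 1,0 → 0,0, total weight = 8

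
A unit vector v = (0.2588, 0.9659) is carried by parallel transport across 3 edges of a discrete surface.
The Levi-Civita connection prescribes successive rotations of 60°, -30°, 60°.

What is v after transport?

Total rotation: 60° + (-30°) + 60° = 90°. Final vector: (-0.9659, 0.2588)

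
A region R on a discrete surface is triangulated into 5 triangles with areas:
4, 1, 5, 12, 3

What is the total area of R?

4 + 1 + 5 + 12 + 3 = 25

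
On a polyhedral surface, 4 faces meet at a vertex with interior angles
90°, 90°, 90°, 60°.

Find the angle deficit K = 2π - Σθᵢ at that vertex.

Sum of angles = 330°. K = 360° - 330° = 30°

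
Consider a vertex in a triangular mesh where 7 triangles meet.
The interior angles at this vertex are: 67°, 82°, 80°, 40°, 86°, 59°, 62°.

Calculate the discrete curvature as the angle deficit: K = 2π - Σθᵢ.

Sum of angles = 476°. K = 360° - 476° = -116° = -29π/45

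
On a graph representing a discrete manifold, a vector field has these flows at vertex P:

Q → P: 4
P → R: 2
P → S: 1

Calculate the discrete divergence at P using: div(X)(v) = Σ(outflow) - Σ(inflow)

Divergence = sum of outgoing flows = (-4) + 2 + 1 = -1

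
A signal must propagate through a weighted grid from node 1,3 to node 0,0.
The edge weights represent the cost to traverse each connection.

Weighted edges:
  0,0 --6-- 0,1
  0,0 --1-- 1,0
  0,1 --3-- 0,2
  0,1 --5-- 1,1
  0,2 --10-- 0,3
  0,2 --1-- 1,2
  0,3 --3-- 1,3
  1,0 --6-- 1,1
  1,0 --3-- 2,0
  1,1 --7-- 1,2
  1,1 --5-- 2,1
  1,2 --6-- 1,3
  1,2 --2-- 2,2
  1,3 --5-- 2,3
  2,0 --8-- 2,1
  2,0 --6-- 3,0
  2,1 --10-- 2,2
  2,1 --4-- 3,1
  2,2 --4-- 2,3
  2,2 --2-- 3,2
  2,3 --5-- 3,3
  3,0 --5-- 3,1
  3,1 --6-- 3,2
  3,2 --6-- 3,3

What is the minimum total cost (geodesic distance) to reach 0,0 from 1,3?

Shortest path: 1,3 → 1,2 → 0,2 → 0,1 → 0,0, total weight = 16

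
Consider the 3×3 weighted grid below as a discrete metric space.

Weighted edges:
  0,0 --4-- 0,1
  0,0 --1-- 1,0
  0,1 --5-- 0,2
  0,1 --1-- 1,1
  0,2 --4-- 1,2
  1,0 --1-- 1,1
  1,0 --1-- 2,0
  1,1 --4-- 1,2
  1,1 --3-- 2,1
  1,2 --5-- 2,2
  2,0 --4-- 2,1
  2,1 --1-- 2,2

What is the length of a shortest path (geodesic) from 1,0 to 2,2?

Shortest path: 1,0 → 1,1 → 2,1 → 2,2, total weight = 5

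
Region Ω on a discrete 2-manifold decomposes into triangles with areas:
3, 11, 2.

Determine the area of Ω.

3 + 11 + 2 = 16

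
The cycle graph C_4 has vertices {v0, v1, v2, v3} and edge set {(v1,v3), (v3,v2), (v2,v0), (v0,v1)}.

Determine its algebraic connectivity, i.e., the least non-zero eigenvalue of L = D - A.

The cycle graph C_n has Laplacian eigenvalues λ_k = 2 − 2cos(2πk/n), k = 0, 1, …, n−1. Here n = 4:
k=0: 2 − 2cos(0) = 0.0; k=1: 2 − 2cos(π/2) = 2.0; k=2: 2 − 2cos(π) = 4.0; k=3: 2 − 2cos(3π/2) = 2.0.
Laplacian eigenvalues: [0.0, 2.0, 2.0, 4.0]. Algebraic connectivity (smallest non-zero eigenvalue) = 2.0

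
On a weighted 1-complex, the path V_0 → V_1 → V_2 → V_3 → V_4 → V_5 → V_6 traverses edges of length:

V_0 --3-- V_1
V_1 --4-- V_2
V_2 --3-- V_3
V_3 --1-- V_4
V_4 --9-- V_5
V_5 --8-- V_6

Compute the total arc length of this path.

Arc length = 3 + 4 + 3 + 1 + 9 + 8 = 28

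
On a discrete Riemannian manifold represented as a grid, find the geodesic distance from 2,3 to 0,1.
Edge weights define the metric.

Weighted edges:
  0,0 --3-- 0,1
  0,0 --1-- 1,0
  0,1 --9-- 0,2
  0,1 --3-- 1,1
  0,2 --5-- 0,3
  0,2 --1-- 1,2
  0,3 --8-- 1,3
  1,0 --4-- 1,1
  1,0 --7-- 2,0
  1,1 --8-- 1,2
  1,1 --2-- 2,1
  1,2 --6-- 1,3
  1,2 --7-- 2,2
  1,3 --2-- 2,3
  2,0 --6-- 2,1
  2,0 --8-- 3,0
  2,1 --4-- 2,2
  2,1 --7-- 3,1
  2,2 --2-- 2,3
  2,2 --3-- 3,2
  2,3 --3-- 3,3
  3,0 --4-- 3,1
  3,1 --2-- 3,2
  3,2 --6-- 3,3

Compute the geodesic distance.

Shortest path: 2,3 → 2,2 → 2,1 → 1,1 → 0,1, total weight = 11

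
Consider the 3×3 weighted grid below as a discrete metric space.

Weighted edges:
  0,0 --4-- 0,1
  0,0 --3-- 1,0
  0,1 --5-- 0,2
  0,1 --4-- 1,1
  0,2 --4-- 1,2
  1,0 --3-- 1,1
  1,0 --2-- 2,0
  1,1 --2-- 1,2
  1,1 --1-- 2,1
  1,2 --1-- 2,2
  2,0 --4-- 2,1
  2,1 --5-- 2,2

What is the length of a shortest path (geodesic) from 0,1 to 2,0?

Shortest path: 0,1 → 1,1 → 2,1 → 2,0, total weight = 9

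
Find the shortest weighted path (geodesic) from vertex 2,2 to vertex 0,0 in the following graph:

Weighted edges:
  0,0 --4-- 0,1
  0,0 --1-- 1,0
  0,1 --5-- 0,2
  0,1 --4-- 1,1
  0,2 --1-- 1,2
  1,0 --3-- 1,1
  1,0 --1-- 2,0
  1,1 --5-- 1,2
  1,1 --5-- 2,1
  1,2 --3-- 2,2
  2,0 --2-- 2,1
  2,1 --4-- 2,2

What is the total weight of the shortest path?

Shortest path: 2,2 → 2,1 → 2,0 → 1,0 → 0,0, total weight = 8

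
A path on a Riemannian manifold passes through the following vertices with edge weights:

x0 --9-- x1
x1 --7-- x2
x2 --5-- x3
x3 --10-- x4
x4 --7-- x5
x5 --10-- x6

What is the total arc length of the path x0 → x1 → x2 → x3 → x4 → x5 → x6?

Arc length = 9 + 7 + 5 + 10 + 7 + 10 = 48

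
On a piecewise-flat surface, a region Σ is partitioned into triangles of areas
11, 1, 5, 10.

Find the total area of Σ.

11 + 1 + 5 + 10 = 27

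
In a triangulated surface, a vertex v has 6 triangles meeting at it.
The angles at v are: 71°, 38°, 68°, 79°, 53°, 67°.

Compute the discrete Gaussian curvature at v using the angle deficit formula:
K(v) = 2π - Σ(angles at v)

Sum of angles = 376°. K = 360° - 376° = -16° = -4π/45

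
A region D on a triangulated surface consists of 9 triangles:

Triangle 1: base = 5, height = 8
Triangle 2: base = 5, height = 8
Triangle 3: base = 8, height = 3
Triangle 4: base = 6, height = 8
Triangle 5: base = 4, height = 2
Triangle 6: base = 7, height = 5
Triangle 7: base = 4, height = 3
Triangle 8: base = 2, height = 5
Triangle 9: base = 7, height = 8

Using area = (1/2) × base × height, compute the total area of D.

(1/2)×5×8 + (1/2)×5×8 + (1/2)×8×3 + (1/2)×6×8 + (1/2)×4×2 + (1/2)×7×5 + (1/2)×4×3 + (1/2)×2×5 + (1/2)×7×8 = 136.5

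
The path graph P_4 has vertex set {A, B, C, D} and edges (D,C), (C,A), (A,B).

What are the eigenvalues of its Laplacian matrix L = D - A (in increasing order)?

The path graph P_n has Laplacian eigenvalues λ_k = 2 − 2cos(kπ/n), k = 0, 1, …, n−1. Here n = 4:
k=0: 2 − 2cos(0) = 0.0; k=1: 2 − 2cos(π/4) = 0.5858; k=2: 2 − 2cos(π/2) = 2.0; k=3: 2 − 2cos(3π/4) = 3.4142.
Laplacian eigenvalues (increasing order): [0.0, 0.5858, 2.0, 3.4142]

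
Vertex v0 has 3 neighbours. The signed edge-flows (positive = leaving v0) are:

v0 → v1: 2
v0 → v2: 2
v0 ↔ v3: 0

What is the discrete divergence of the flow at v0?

Divergence = sum of outgoing flows = 2 + 2 + 0 = 4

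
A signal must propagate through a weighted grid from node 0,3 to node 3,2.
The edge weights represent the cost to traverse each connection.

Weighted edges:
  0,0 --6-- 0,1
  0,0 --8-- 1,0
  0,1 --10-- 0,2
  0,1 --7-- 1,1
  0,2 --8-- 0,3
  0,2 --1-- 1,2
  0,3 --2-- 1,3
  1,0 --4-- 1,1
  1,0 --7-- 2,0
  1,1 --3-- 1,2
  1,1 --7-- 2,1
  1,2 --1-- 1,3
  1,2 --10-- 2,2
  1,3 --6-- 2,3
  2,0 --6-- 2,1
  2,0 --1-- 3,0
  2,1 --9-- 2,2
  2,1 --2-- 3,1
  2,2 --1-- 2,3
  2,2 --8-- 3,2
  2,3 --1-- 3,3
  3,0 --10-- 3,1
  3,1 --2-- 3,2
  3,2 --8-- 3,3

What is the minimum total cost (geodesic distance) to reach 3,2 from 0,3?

Shortest path: 0,3 → 1,3 → 2,3 → 2,2 → 3,2, total weight = 17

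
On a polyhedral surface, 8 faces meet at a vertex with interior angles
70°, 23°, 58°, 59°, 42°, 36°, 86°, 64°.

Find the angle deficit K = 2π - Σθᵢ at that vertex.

Sum of angles = 438°. K = 360° - 438° = -78° = -13π/30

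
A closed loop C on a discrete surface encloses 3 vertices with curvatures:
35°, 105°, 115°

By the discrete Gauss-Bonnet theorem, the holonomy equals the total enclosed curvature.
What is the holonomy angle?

Holonomy = total enclosed curvature = 35° + 105° + 115° = 255°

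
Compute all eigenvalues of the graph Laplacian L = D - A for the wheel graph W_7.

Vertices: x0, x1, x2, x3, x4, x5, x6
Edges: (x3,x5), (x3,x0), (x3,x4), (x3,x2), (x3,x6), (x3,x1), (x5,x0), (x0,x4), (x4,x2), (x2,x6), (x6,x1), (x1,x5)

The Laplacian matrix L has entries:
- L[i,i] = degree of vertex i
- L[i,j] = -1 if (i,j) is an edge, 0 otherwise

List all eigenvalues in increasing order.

The wheel W_7 is the join K_1 ∨ C_6 (a hub joined to every vertex of a cycle of length 6). For a join G ∨ H (G on p vertices, H on q vertices) the Laplacian spectrum is 0, p+q, the eigenvalues of L(G) other than one 0 each shifted by +q, and the eigenvalues of L(H) other than one 0 each shifted by +p. With G = K_1 (p = 1, nothing left after dropping its 0) and H = C_6 (q = 6, eigenvalues 2 − 2cos(2πk/6), k = 0, …, 5; drop k = 0), the spectrum of W_7 is 0, 7, and 1 + (2 − 2cos(2πk/6)) = 3 − 2cos(2πk/6) for k = 1, …, 5:
k=1: 3 − 2cos(π/3) = 2.0; k=2: 3 − 2cos(2π/3) = 4.0; k=3: 3 − 2cos(π) = 5.0; k=4: 3 − 2cos(4π/3) = 4.0; k=5: 3 − 2cos(5π/3) = 2.0.
Laplacian eigenvalues (increasing order): [0.0, 2.0, 2.0, 4.0, 4.0, 5.0, 7.0]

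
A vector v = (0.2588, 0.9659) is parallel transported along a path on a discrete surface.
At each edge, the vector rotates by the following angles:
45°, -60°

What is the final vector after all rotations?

Total rotation: 45° + (-60°) = -15°. Final vector: (0.5000, 0.8660)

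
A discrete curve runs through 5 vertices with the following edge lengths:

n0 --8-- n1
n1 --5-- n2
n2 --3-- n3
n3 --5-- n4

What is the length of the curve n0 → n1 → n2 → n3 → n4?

Arc length = 8 + 5 + 3 + 5 = 21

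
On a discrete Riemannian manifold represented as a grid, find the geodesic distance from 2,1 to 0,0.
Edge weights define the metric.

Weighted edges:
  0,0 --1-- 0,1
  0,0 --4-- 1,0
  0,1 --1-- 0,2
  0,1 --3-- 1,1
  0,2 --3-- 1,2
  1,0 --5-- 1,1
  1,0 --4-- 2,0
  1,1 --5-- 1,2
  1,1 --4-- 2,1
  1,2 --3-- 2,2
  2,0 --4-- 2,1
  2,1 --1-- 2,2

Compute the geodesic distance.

Shortest path: 2,1 → 1,1 → 0,1 → 0,0, total weight = 8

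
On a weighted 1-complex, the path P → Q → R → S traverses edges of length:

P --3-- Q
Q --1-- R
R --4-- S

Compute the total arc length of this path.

Arc length = 3 + 1 + 4 = 8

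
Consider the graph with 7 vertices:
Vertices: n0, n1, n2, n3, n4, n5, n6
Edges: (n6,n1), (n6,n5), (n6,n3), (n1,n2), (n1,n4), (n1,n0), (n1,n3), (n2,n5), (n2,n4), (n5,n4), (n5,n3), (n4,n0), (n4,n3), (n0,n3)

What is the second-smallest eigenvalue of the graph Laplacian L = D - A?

Degrees: deg(n0) = 3, deg(n1) = 5, deg(n2) = 3, deg(n3) = 5, deg(n4) = 5, deg(n5) = 4, deg(n6) = 3.
L = D − A with rows/columns ordered (n0, n1, n2, n3, n4, n5, n6):
  [ 3, -1,  0, -1, -1,  0,  0]
  [-1,  5, -1, -1, -1,  0, -1]
  [ 0, -1,  3,  0, -1, -1,  0]
  [-1, -1,  0,  5, -1, -1, -1]
  [-1, -1, -1, -1,  5, -1,  0]
  [ 0,  0, -1, -1, -1,  4, -1]
  [ 0, -1,  0, -1,  0, -1,  3]
Characteristic polynomial: det(λI − L) = λ(λ² − 8λ + 14)(λ² − 9λ + 17)(λ² − 11λ + 29).
Roots: λ = 0; (λ² − 8λ + 14) = 0 ⇒ λ = 4 ± √2 ≈ 2.5858, 5.4142; (λ² − 9λ + 17) = 0 ⇒ λ = (9 ± √13)/2 ≈ 2.6972, 6.3028; (λ² − 11λ + 29) = 0 ⇒ λ = (11 ± √5)/2 ≈ 4.382, 6.618.
(Check: the roots sum (with multiplicity) to 28, matching trace L = Σdeg = 2·14 = 28.)
Laplacian eigenvalues: [0.0, 2.5858, 2.6972, 4.382, 5.4142, 6.3028, 6.618]. Algebraic connectivity (smallest non-zero eigenvalue) = 2.5858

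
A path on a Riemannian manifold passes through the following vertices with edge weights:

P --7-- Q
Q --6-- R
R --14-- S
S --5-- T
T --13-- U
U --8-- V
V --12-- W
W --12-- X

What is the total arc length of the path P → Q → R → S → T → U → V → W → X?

Arc length = 7 + 6 + 14 + 5 + 13 + 8 + 12 + 12 = 77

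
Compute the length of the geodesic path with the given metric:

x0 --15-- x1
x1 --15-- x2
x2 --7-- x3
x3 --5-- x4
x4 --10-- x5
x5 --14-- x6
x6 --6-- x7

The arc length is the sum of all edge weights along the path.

Arc length = 15 + 15 + 7 + 5 + 10 + 14 + 6 = 72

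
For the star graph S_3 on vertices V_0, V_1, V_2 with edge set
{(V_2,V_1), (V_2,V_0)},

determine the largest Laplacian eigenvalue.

The star S_3 is the complete bipartite graph K_{1,2} (one hub of degree 2, 2 leaves of degree 1). The Laplacian spectrum of K_{p,q} is 0, p (multiplicity q−1), q (multiplicity p−1), p+q. With p = 1, q = 2: 0 once, 1 with multiplicity 1, and 3 once. (Check: trace L = sum of degrees = 4 = 1·1 + 3.)
Laplacian eigenvalues: [0.0, 1.0, 3.0]. Largest eigenvalue (spectral radius) = 3.0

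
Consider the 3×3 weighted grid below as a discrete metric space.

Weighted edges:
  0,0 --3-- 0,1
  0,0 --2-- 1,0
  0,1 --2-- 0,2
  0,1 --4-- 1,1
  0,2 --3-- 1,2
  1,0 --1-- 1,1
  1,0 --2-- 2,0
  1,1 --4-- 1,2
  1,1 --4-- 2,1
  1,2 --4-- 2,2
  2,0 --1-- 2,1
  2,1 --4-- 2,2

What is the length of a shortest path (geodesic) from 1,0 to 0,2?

Shortest path: 1,0 → 1,1 → 0,1 → 0,2, total weight = 7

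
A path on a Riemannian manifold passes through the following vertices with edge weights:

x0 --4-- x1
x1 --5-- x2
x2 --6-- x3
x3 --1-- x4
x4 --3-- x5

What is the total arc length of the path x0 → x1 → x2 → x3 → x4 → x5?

Arc length = 4 + 5 + 6 + 1 + 3 = 19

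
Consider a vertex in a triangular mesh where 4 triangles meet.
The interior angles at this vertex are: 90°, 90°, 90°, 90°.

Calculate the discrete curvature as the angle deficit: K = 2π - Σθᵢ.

Sum of angles = 360°. K = 360° - 360° = 0°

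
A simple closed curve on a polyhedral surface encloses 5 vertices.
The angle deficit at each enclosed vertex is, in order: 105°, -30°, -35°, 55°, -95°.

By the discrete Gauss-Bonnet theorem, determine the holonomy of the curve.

Holonomy = total enclosed curvature = 105° + (-30°) + (-35°) + 55° + (-95°) = 0°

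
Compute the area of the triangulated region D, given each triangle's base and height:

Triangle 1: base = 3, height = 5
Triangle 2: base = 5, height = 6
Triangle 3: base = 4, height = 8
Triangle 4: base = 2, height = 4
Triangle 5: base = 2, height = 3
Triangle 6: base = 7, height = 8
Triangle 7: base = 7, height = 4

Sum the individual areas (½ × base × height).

(1/2)×3×5 + (1/2)×5×6 + (1/2)×4×8 + (1/2)×2×4 + (1/2)×2×3 + (1/2)×7×8 + (1/2)×7×4 = 87.5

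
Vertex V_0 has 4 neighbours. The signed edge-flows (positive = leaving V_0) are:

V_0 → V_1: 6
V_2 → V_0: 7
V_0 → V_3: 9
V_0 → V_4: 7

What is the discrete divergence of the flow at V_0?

Divergence = sum of outgoing flows = 6 + (-7) + 9 + 7 = 15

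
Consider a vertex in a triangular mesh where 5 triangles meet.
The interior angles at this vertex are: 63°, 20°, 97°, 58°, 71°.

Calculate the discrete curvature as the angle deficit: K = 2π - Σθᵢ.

Sum of angles = 309°. K = 360° - 309° = 51° = 17π/60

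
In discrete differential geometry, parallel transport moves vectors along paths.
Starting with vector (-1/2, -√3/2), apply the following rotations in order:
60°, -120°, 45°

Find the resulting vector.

Total rotation: 60° + (-120°) + 45° = -15°. Final vector: (-0.7071, -0.7071)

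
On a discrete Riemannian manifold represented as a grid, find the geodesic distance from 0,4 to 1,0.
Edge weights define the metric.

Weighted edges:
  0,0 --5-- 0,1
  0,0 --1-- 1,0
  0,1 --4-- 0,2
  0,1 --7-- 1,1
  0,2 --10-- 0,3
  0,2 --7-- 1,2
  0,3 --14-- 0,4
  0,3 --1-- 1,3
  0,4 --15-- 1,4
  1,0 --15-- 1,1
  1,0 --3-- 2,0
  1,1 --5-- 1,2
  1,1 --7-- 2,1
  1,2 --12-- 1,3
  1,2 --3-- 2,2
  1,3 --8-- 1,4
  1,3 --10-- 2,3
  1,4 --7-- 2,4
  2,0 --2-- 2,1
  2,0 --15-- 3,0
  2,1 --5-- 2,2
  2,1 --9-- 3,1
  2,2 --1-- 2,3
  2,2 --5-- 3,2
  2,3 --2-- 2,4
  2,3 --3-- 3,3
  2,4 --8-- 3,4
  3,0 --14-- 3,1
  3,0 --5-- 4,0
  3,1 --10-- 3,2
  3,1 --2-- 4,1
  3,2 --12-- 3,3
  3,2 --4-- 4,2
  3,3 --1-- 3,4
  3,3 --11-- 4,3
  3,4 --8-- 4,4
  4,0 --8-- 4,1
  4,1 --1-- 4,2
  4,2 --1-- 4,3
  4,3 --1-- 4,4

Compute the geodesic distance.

Shortest path: 0,4 → 0,3 → 0,2 → 0,1 → 0,0 → 1,0, total weight = 34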